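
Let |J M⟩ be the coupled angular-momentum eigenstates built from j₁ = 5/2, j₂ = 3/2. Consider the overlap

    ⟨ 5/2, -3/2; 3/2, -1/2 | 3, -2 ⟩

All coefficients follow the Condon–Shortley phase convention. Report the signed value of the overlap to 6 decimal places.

−√(1/12) ≈ -0.288675

√[7·1!4!2!/8! · 1!4!1!2!1!5!] = √(48)
  +(−1)^0/∏(0,1,4,1,0,1)! = 1/24  (running 1/24)
  +(−1)^1/∏(1,0,3,0,1,2)! = -1/12  (running -1/24)
⟨..|..⟩ = √(48)·(-1/24) = -0.288675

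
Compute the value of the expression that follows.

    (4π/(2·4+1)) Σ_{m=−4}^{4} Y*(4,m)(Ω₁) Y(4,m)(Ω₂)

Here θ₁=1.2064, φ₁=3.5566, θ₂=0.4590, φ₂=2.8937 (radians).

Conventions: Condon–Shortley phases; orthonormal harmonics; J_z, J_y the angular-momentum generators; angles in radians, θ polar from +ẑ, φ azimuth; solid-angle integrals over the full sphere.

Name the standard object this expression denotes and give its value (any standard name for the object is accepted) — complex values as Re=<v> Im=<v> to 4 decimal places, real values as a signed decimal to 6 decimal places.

Legendre polynomial (addition theorem), -0.427990

This sum is the spherical-harmonic addition theorem: it equals the Legendre polynomial P_l(cos γ) of the angle γ between the two directions.
Summing Y*_{l m}(θ₁,φ₁)·Y_{l m}(θ₂,φ₂) over m ∈ [−4, 4]; prefactor 4π/(2·4+1) = 1.396263:
  m=-4: Y*=-0.030055+0.335917i  Y=+0.009334+0.014270i  product -0.005074+0.002706i
  m=-3: Y*=-0.116448-0.344714i  Y=-0.071824-0.066068i  product -0.014411+0.032452i
  m=-2: Y*=-0.021862-0.023905i  Y=+0.267189+0.144507i  product -0.002387-0.009546i
  m=-1: Y*=+0.304308+0.134077i  Y=-0.478350-0.121070i  product -0.129333-0.100978i
  m=+0: Y*=-0.025992-0.000000i  Y=+0.158341+0.000000i  product -0.004116-0.000000i
  m=+1: Y*=-0.304308+0.134077i  Y=+0.478350-0.121070i  product -0.129333+0.100978i
  m=+2: Y*=-0.021862+0.023905i  Y=+0.267189-0.144507i  product -0.002387+0.009546i
  m=+3: Y*=+0.116448-0.344714i  Y=+0.071824-0.066068i  product -0.014411-0.032452i
  m=+4: Y*=-0.030055-0.335917i  Y=+0.009334-0.014270i  product -0.005074-0.002706i
Accumulated sum -0.306525+0.000000i; after 4π/(2l+1) scaling, -0.427990+0.000000i ⇒ P_4 = -0.427990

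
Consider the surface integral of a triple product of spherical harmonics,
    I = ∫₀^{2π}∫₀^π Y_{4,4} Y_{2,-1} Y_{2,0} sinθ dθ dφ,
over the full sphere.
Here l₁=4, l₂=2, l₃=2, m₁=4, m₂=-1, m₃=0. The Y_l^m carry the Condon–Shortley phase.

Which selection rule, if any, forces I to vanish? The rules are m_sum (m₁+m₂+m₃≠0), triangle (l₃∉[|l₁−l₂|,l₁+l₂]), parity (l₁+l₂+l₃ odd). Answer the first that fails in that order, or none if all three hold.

Σmᵢ = 3  ✗
l₃∈[|l₁−l₂|,l₁+l₂]=[2,6], have l₃=2
Σlᵢ = 8 ⇒ even

m_sum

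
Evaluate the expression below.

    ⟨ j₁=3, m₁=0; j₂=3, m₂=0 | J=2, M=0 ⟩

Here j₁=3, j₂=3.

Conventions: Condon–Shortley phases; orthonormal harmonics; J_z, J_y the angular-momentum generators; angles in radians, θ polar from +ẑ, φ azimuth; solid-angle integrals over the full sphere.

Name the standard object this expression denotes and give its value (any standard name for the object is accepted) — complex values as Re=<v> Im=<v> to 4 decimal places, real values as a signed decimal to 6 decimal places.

This is a Clebsch–Gordan (vector-coupling) coefficient.
j₁+j₂−J=4  J+j₁−j₂=2  J−j₁+j₂=2  j₁+j₂+J+1=9
(j₁±m₁, j₂±m₂, J±M) = (3,3,3,3,2,2)
P² = 48/7
sum k=1..3:
  [1] −1/24 = -1/24
  [2] +1/4 = 1/4
  [3] −1/24 = -1/24
S = 1/6
C² = P²·S² = 4/21 ; C = +0.436436

Clebsch–Gordan coefficient, +√(4/21) ≈ +0.436436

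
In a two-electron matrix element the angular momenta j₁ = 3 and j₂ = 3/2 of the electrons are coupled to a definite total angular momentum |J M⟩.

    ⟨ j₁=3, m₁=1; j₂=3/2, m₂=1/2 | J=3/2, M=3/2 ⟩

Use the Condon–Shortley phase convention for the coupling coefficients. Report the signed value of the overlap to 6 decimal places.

+√(4/35) = +0.338062

triangle: 3!×3!×0!/7! = 36/5040
(j±m)!: 4!×2!×2!×1!×3!×0! = 576
prefactor² = (2J+1)×Δ×N² = 576/35
  k=2: +1/(2!×1!×0!×0!×3!×0!) = 1/12
Σ = 1/12  ⇒  CG² = 576/35×(1/12)² = 4/35
CG = +√(4/35) = +0.338062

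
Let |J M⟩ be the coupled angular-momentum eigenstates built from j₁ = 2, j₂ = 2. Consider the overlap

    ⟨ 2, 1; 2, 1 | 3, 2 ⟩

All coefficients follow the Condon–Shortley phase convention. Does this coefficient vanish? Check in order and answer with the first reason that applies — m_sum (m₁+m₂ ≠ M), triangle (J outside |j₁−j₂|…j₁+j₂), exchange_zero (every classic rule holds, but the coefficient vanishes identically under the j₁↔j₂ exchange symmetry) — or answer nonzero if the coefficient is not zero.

m-sum: m₁+m₂ = 1+1 = 2, M = 2  ✓
triangle: |j₁−j₂| = 0 ≤ J = 3 ≤ j₁+j₂ = 4  ✓
exchange: j₁=j₂ and m₁=m₂, and (−1)^(j₁+j₂−J) = (−1)^1 = −1 forces ⟨j₁m₁;j₂m₂|JM⟩ = −⟨j₂m₂;j₁m₁|JM⟩ = −⟨j₁m₁;j₂m₂|JM⟩ ⇒ the coefficient vanishes identically
Racah sum check: Σ_k collapses to 0 ⇒ CG = 0

exchange_zero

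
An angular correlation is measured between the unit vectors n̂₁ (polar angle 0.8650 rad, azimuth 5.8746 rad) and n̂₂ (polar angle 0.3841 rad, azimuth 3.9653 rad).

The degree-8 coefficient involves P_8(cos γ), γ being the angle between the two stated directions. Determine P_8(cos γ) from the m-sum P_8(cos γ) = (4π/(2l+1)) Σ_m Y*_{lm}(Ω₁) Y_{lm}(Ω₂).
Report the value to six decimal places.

-0.054918

Expand P_8 via completeness: Σ_{m} conj(Y_{8,m}) at Ω₁ times Y_{8,m} at Ω₂ —
  term(m=-8) = (-0.000011, 0.000005)   from Y*(Ω₁)=(-0.057566, 0.007356), Y(Ω₂)=(0.000191, -0.000060)
  term(m=-7) = (0.000274, 0.000281)   from Y*(Ω₁)=(-0.190050, -0.054957), Y(Ω₂)=(-0.001724, -0.000981)
  term(m=-6) = (0.002139, -0.004315)   from Y*(Ω₁)=(-0.299670, -0.247369), Y(Ω₂)=(0.002824, 0.012069)
  term(m=-5) = (-0.024397, -0.002984)   from Y*(Ω₁)=(-0.202832, -0.397205), Y(Ω₂)=(0.030838, -0.045675)
  term(m=-4) = (0.006808, 0.030912)   from Y*(Ω₁)=(-0.011296, -0.177520), Y(Ω₂)=(-0.175864, 0.027162)
  term(m=-3) = (-0.088659, 0.055004)   from Y*(Ω₁)=(-0.087478, 0.243388), Y(Ω₂)=(0.316085, 0.250662)
  term(m=-2) = (0.147025, 0.118168)   from Y*(Ω₁)=(-0.227450, 0.242383), Y(Ω₂)=(-0.043437, -0.565822)
  term(m=-1) = (-0.010741, 0.030509)   from Y*(Ω₁)=(0.106177, -0.045969), Y(Ω₂)=(-0.189959, 0.205101)
  term(m=+0) = (-0.139172, 0.000000)   from Y*(Ω₁)=(0.350982, -0.000000), Y(Ω₂)=(-0.396522, 0.000000)
  term(m=+1) = (-0.010741, -0.030509)   from Y*(Ω₁)=(-0.106177, -0.045969), Y(Ω₂)=(0.189959, 0.205101)
  term(m=+2) = (0.147025, -0.118168)   from Y*(Ω₁)=(-0.227450, -0.242383), Y(Ω₂)=(-0.043437, 0.565822)
  term(m=+3) = (-0.088659, -0.055004)   from Y*(Ω₁)=(0.087478, 0.243388), Y(Ω₂)=(-0.316085, 0.250662)
  term(m=+4) = (0.006808, -0.030912)   from Y*(Ω₁)=(-0.011296, 0.177520), Y(Ω₂)=(-0.175864, -0.027162)
  term(m=+5) = (-0.024397, 0.002984)   from Y*(Ω₁)=(0.202832, -0.397205), Y(Ω₂)=(-0.030838, -0.045675)
  term(m=+6) = (0.002139, 0.004315)   from Y*(Ω₁)=(-0.299670, 0.247369), Y(Ω₂)=(0.002824, -0.012069)
  term(m=+7) = (0.000274, -0.000281)   from Y*(Ω₁)=(0.190050, -0.054957), Y(Ω₂)=(0.001724, -0.000981)
  term(m=+8) = (-0.000011, -0.000005)   from Y*(Ω₁)=(-0.057566, -0.007356), Y(Ω₂)=(0.000191, 0.000060)
Σ over m = (-0.074294, -0.000000); ×(4π/17) → (-0.054918, -0.000000). Real part: -0.054918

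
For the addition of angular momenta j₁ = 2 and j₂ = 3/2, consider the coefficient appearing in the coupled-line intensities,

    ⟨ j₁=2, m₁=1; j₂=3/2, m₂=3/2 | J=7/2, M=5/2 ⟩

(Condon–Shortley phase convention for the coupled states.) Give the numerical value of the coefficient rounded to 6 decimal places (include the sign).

triangle: 0!·4!·3!/8! = 144/40320
(j±m)!: 3!·1!·3!·0!·6!·1! = 25920
prefactor² = (2J+1)·Δ·N² = 5184/7
  k=0: +1/(0!·0!·1!·3!·3!·0!) = 1/36
Σ = 1/36  ⇒  CG² = 5184/7·(1/36)² = 4/7
CG = +√(4/7) = +0.755929

+√(4/7) = +0.755929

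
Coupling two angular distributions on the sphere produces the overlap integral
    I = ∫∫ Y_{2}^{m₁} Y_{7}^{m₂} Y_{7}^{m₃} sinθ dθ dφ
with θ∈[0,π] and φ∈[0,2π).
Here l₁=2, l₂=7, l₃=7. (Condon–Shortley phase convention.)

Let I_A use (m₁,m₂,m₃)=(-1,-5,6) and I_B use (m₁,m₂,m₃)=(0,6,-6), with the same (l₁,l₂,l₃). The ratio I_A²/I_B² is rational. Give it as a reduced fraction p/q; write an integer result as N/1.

l's match ⇒ only the (l;m) 3-j factors differ between A and B.
A: triangle coeff Δ(2,7,7) = 1/185640; Σ_t [1,2]: t=1:−1/79833600 t=2:+1/958003200 = -1/87091200; (3j)²=121/4760 [(2 7 7; -1 -5 6)], sign=+1
B: triangle coeff Δ(2,7,7) = 1/185640; Σ_t [1,2]: t=1:−1/479001600 t=2:+1/159667200 = 1/239500800; (3j)²=26/1785 [(2 7 7; 0 6 -6)], sign=-1
I_A²/I_B² = (121/4760)/(26/1785) = 363/208

363/208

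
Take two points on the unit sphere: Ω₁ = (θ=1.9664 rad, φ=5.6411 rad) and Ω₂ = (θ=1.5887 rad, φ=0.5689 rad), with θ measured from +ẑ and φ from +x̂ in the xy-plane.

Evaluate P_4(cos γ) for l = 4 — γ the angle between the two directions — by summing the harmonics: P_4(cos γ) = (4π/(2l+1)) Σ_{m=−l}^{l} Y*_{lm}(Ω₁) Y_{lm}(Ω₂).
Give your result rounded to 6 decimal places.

0.015276

Summing Y*_{l m}(θ₁,φ₁)·Y_{l m}(θ₂,φ₂) over m ∈ [−4, 4]; prefactor 4π/(2·4+1) = 1.396263:
  term(m=-4) = +0.018613+0.140672i   from Y*(Ω₁)=-0.269563-0.174021i, Y(Ω₂)=-0.286526-0.336878i
  term(m=-3) = -0.007484+0.004005i   from Y*(Ω₁)=+0.131899+0.355304i, Y(Ω₂)=+0.003035+0.022191i
  term(m=-2) = +0.002827+0.002477i   from Y*(Ω₁)=+0.003185-0.010805i, Y(Ω₂)=-0.140004+0.302873i
  term(m=-1) = +0.002948-0.007836i   from Y*(Ω₁)=+0.264127-0.197511i, Y(Ω₂)=+0.021387-0.013675i
  term(m=+0) = -0.022866-0.000000i   from Y*(Ω₁)=-0.072283-0.000000i, Y(Ω₂)=+0.316340+0.000000i
  term(m=+1) = +0.002948+0.007836i   from Y*(Ω₁)=-0.264127-0.197511i, Y(Ω₂)=-0.021387-0.013675i
  term(m=+2) = +0.002827-0.002477i   from Y*(Ω₁)=+0.003185+0.010805i, Y(Ω₂)=-0.140004-0.302873i
  term(m=+3) = -0.007484-0.004005i   from Y*(Ω₁)=-0.131899+0.355304i, Y(Ω₂)=-0.003035+0.022191i
  term(m=+4) = +0.018613-0.140672i   from Y*(Ω₁)=-0.269563+0.174021i, Y(Ω₂)=-0.286526+0.336878i
Total Σ_m = +0.010941+0.000000i. Multiply by 1.396263: +0.015276+0.000000i. P_4(cos γ) = 0.015276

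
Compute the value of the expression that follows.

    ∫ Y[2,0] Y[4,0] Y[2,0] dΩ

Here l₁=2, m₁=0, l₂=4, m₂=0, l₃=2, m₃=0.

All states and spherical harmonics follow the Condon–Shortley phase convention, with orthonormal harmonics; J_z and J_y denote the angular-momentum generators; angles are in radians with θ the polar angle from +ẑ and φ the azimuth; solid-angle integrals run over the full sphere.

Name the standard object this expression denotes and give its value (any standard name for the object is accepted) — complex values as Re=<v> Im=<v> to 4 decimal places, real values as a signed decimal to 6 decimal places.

Gaunt coefficient, +0.241796

This is a Gaunt coefficient — the integral of a triple product of spherical harmonics over the sphere.
m-sum 0 ✓  L=8 even ✓  2≤2≤6 ✓
Π(2lᵢ+1) = 5×9×5 = 225
triangle coeff Δ(2,4,2) = 1/630
Σ_t [2,2]: t=2:+1/16 = 1/16
(3j)²=2/35 [(2 4 2; 0 0 0)], sign=+1
(m-triple is (0,0,0) — same symbol as above.)
⇒ 4πI² = 36/49
I = (+1)√(36/49/(4π)) = 0.24179554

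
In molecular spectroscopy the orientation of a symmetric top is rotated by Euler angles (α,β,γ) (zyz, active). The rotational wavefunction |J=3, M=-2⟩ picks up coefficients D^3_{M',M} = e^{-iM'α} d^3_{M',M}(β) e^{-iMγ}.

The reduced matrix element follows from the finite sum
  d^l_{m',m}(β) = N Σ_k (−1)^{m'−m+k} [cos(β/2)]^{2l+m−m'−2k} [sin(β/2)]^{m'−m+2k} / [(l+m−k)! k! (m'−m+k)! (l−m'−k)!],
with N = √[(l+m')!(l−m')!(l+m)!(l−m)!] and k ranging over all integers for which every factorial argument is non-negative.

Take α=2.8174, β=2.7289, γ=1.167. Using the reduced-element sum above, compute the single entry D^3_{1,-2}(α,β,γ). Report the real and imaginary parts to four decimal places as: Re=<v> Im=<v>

Re=0.4702 Im=-0.2468

Split into d^3_{1,-2}(β=2.7289) × two z-phases.
c=cos(2.728900/2)=0.204885, s=sin(2.728900/2)=0.978786; N=√[24·2·1·120]=75.894664
k∈{0,1} keeps every argument non-negative
  k=0: (−1)^3·75.8947/(12)·0.2049^3·0.9788^3 = -0.051006
  k=1: (−1)^4·75.8947/(24)·0.2049^1·0.9788^5 = +0.582035
d^3_{1,-2}(2.7289) = -0.051006 +0.582035 = +0.531029
Attach z-rotation phases: D = e^{-i(1)(2.8174)}·(+0.531029)·e^{-i(-2)(1.1670)} = +0.470183-0.246818i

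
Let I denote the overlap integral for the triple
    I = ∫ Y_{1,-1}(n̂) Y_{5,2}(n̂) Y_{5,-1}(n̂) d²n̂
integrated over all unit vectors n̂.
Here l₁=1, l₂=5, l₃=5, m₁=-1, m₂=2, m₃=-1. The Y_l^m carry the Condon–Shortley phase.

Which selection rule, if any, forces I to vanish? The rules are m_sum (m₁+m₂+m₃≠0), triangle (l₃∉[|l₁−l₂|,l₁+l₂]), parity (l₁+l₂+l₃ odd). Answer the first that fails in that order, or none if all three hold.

azimuthal sum: -1 + 2 − 1 = 0  ✓
4 ≤ 5 ≤ 6 (triangle on l)  ✓
L = 1 + 5 + 5 = 11 (odd)  ✗

parity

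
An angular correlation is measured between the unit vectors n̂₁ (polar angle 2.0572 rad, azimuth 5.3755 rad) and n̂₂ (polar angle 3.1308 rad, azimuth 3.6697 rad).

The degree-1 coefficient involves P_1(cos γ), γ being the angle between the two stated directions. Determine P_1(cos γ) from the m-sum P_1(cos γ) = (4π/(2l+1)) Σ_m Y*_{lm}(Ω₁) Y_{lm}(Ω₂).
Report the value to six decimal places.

0.466138

Addition theorem: P_1(cos γ) = (4π/3) Σ_m Y*_{lm}(Ω₁) Y_{lm}(Ω₂), m = −1…1:
  [-1]  conj(Y_{1,-1})(Ω₁) = +0.188010-0.240699i ; Y_{1,-1}(Ω₂) = -0.003221+0.001879i ; Δ = -0.000153+0.001128i
  [+0]  conj(Y_{1,0})(Ω₁) = -0.228397-0.000000i ; Y_{1,0}(Ω₂) = -0.488574+0.000000i ; Δ = +0.111589+0.000000i
  [+1]  conj(Y_{1,1})(Ω₁) = -0.188010-0.240699i ; Y_{1,1}(Ω₂) = +0.003221+0.001879i ; Δ = -0.000153-0.001128i
Total Σ_m = +0.111282+0.000000i. Multiply by 4.188790: +0.466138+0.000000i. P_1(cos γ) = 0.466138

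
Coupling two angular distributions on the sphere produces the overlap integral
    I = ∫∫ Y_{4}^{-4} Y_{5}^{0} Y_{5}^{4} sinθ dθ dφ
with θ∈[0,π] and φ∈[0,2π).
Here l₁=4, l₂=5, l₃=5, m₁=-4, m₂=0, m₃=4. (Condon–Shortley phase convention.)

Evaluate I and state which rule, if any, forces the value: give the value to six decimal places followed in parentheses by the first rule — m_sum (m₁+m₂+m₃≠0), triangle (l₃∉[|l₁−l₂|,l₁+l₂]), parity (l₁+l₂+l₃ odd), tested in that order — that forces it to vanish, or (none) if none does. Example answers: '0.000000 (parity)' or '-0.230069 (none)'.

0.130198 (none)

Rules hold: Σm=0, L=14 even, 1≤5≤9.
N = 9·11·11 = 1089
Δ = 4!·4!·6!/15! = 1/3153150
Racah Σ t=0..4: t=0:+1/69120 t=1:−1/1728 t=2:+1/576 t=3:−1/1728 t=4:+1/69120 = 7/11520
⇒ 3j(4 5 5; 0 0 0)² = 2/143, sgn -1
Racah Σ t=4..4: t=4:+1/69120 = 1/69120
⇒ 3j(4 5 5; -4 0 4)² = 2/143, sgn -1
4πI² = N·(3j₀)²·(3jₘ)² = 36/169
I = +1·√(0.213018/4π) = 0.13019760
No selection rule forces the value: the integral is nonzero (none).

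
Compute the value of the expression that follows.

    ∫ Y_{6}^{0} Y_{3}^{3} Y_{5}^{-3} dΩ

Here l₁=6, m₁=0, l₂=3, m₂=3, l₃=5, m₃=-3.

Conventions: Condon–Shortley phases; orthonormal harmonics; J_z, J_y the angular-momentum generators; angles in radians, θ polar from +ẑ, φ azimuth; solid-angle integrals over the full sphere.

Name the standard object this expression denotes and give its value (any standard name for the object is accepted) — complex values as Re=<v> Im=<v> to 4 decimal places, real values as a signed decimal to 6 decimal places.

This is a Gaunt coefficient — the integral of a triple product of spherical harmonics over the sphere.
Checks pass: Σm=0; 14 even; l₃=5∈[3,9].
(2·6+1)(2·3+1)(2·5+1) = 1001
Δ: 4! 8! 2! / 15! → 1/675675
sum: t=1:−1/8640 t=2:+1/2304 t=3:−1/8640 = 7/34560
3j²(6 3 5; 0 0 0) = Δ·Π!·Σ² = 7/429  (sign -1)
sum: t=4:+1/69120 = 1/69120
3j²(6 3 5; 0 3 -3) = Δ·Π!·Σ² = 4/429  (sign +1)
combine: 4πI² = 1001·7/429·4/429 = 196/1287
take √, sign -1: I = -0.11008644

Gaunt coefficient, -0.110086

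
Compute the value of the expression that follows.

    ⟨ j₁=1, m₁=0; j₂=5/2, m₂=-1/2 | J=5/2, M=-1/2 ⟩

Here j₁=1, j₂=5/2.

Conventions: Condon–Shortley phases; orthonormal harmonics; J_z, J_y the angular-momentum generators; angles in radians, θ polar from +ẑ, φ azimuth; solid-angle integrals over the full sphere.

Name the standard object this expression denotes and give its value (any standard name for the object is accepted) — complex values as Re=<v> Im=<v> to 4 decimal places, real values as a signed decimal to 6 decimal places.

This is a Clebsch–Gordan (vector-coupling) coefficient.
j₁+j₂−J=1  J+j₁−j₂=1  J−j₁+j₂=4  j₁+j₂+J+1=7
(j₁±m₁, j₂±m₂, J±M) = (1,1,2,3,2,3)
P² = 144/35
sum k=0..1:
  [0] +1/4 = 1/4
  [1] −1/6 = -1/6
S = 1/12
C² = P²·S² = 1/35 ; C = +0.169031

Clebsch–Gordan coefficient, +√(1/35) ≈ +0.169031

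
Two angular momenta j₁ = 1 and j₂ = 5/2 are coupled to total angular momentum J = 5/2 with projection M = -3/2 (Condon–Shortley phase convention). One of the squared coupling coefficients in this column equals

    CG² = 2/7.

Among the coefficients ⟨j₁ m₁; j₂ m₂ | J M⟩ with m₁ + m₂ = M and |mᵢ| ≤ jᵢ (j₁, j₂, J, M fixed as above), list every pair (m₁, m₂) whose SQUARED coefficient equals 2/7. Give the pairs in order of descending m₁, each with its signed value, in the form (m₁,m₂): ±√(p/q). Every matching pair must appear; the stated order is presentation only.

(1,-5/2): +√(2/7)

Admissible pairs with m₁+m₂ = M = -3/2: (-1,-1/2), (0,-3/2), (1,-5/2)
  (m₁,m₂)=(1,-5/2): CG² = 2/7, CG = +√(2/7)   ← matches the target
  (m₁,m₂)=(0,-3/2): CG² = 9/35, CG = +√(9/35)
  (m₁,m₂)=(-1,-1/2): CG² = 16/35, CG = −√(16/35)
Pairs with CG² = 2/7: (1,-5/2): +√(2/7)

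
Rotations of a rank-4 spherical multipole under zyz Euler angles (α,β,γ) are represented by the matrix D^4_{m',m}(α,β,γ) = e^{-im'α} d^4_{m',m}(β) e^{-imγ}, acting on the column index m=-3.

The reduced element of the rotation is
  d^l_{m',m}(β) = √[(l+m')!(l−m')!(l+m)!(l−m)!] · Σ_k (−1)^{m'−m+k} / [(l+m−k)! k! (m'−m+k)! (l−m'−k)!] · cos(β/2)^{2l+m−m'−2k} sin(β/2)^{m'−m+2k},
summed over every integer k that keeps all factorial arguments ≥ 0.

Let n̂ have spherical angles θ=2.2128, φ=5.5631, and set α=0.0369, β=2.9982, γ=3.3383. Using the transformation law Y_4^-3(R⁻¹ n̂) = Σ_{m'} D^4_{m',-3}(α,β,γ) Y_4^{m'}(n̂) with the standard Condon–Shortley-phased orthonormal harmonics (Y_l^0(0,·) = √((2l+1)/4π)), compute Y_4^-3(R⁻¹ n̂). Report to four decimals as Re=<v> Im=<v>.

Re=-0.1213 Im=-0.3162

Need the full column D^4_{m',-3} for m'=−4..4 at α=0.0369, β=2.9982, γ=3.3383.
cos(β/2)=0.071635, sin(β/2)=0.997431
d^4_{-4,-3}: single k=1 term ⇒ +0.000000;  D = -0.000000-0.000000i
d^4_{-3,-3}: k∈[0..1] ⇒ +0.000000 -0.000001 = -0.000001;  D = +0.000001+0.000001i
d^4_{-2,-3}: k∈[0..1] ⇒ -0.000000 +0.000021 = +0.000021;  D = -0.000017-0.000013i
d^4_{-1,-3}: k∈[0..1] ⇒ +0.000001 -0.000345 = -0.000344;  D = +0.000278+0.000202i
d^4_{0,-3}: k∈[0..1] ⇒ -0.000022 +0.004294 = +0.004272;  D = -0.003549-0.002377i
d^4_{1,-3}: k∈[0..1] ⇒ +0.000345 -0.040107 = -0.039762;  D = +0.033831+0.020892i
d^4_{2,-3}: k∈[0..1] ⇒ -0.004074 +0.263250 = +0.259177;  D = -0.225391-0.127952i
d^4_{3,-3}: k∈[0..1] ⇒ +0.035371 -0.979631 = -0.944260;  D = +0.837806+0.435556i
d^4_{4,-3}: single k=0 term ⇒ -0.198998;  D = +0.179830+0.085215i
Y_4^{m'}(θ=2.2128,φ=5.5631) and Σ D·Y over m':
  (-0.0000-0.0000i)·(-0.1759+0.0470i)  (+0.0000+0.0000i)·(+0.2140-0.3201i)  (-0.0000-0.0000i)·(+0.0422+0.3212i)  (+0.0003+0.0002i)·(+0.0836+0.0733i)  (-0.0035-0.0024i)·(-0.3445+0.0000i)  (+0.0338+0.0209i)·(-0.0836+0.0733i)  (-0.2254-0.1280i)·(+0.0422-0.3212i)  (+0.8378+0.4356i)·(-0.2140-0.3201i)  (+0.1798+0.0852i)·(-0.1759-0.0470i)
Y_4^-3(R⁻¹ n̂) = -0.121290-0.316235i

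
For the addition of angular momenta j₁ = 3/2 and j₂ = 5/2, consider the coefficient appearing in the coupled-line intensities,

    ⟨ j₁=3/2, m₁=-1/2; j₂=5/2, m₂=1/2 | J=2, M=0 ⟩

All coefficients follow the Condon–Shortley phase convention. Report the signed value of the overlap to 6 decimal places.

j₁+j₂−J=2  J+j₁−j₂=1  J−j₁+j₂=3  j₁+j₂+J+1=7
(j₁±m₁, j₂±m₂, J±M) = (1,2,3,2,2,2)
P² = 8/7
sum k=1..2:
  [1] −1/2 = -1/2
  [2] +1/4 = 1/4
S = -1/4
C² = P²·S² = 1/14 ; C = -0.267261

−√(1/14) ≈ -0.267261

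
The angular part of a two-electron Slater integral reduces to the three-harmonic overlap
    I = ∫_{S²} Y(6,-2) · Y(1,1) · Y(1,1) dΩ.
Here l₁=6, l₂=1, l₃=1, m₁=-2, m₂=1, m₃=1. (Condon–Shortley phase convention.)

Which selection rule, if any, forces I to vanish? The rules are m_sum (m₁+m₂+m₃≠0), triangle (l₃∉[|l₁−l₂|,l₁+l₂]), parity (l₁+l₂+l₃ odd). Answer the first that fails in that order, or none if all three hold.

m₁+m₂+m₃ = -2 + 1 + 1 = 0  ✓
triangle: need |l₁−l₂| ≤ l₃ ≤ l₁+l₂ = [5,7]; l₃=1 is outside  ✗
parity: l₁+l₂+l₃ = 8 is even

triangle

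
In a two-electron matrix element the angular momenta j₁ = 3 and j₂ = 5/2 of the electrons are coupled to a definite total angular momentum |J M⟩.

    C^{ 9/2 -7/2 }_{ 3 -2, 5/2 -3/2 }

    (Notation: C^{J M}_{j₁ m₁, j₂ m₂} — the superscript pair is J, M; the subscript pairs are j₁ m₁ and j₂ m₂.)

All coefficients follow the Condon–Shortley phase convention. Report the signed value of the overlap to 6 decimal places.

−√(1/99) = -0.100504

√[10·1!5!4!/11! · 1!5!1!4!1!8!] = √(921600/11)
  +(−1)^0/∏(0,1,5,1,0,3)! = 1/720  (running 1/720)
  +(−1)^1/∏(1,0,4,0,1,4)! = -1/576  (running -1/2880)
⟨..|..⟩ = √(921600/11)·(-1/2880) = -0.100504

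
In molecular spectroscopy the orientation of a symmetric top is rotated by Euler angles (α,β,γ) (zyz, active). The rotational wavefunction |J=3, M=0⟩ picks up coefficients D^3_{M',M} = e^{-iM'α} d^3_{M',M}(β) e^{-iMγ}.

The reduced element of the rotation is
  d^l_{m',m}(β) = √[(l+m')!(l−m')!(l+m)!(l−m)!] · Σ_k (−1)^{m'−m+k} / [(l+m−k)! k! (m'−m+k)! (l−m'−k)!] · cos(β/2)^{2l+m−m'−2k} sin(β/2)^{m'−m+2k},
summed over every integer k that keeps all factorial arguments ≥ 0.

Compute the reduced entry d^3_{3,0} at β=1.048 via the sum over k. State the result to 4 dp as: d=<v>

d^3_{3,0}(β=1.0480) via the finite sum:
Half-angle: c=0.865825, s=0.500347. N=√(720·1·6·6)=160.996894
The bounds max(0,m−m')=0 and min(l+m,l−m')=0 give 1 term
  k=0: (−1)^3·160.9969/(36)·0.8658^3·0.5003^3 = -0.363597
d^3_{3,0}(1.0480) = -0.363597

d=-0.3636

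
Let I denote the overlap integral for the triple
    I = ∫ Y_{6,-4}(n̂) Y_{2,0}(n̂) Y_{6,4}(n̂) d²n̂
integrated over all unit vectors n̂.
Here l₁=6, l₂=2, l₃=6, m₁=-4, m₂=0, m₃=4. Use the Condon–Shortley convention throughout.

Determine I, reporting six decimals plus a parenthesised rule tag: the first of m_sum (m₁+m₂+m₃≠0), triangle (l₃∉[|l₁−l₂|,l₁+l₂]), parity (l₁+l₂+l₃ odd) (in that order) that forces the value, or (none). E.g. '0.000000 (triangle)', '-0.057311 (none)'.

-0.022938 (none)

m-sum 0 ✓  L=14 even ✓  4≤6≤8 ✓
Π(2lᵢ+1) = 13×5×13 = 845
triangle coeff Δ(6,2,6) = 1/90090
Σ_t [0,2]: t=0:+1/69120 t=1:−1/14400 t=2:+1/69120 = -7/172800
(3j)²=14/715 [(6 2 6; 0 0 0)], sign=-1
Σ_t [0,2]: t=0:+1/14515200 t=1:−1/362880 t=2:+1/322560 = 1/2419200
(3j)²=2/5005 [(6 2 6; -4 0 4)], sign=+1
⇒ 4πI² = 4/605
I = (-1)√(4/605/(4π)) = -0.02293757
No selection rule forces the value: the integral is nonzero (none).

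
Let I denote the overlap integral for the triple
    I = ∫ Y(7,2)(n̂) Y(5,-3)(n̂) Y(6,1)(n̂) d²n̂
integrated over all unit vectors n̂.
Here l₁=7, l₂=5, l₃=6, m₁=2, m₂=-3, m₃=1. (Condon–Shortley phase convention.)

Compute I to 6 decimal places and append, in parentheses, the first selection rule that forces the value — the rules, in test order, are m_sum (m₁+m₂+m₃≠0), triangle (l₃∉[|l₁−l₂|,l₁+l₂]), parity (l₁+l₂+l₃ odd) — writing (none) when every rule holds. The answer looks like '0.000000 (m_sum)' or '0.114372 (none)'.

m-sum 0 ✓  L=18 even ✓  2≤6≤12 ✓
Π(2lᵢ+1) = 15×11×13 = 2145
triangle coeff Δ(7,5,6) = 1/174594420
Σ_t [1,5]: t=1:−1/4147200 t=2:+1/207360 t=3:−1/82944 t=4:+1/207360 t=5:−1/4147200 = -1/345600
(3j)²=420/46189 [(7 5 6; 0 0 0)], sign=-1
Σ_t [0,2]: t=0:+1/2073600 t=1:−1/414720 t=2:+1/829440 = -1/1382400
(3j)²=294/46189 [(7 5 6; 2 -3 1)], sign=+1
⇒ 4πI² = 1852200/14919047
I = (-1)√(1852200/14919047/(4π)) = -0.09939590
No selection rule forces the value: the integral is nonzero (none).

-0.099396 (none)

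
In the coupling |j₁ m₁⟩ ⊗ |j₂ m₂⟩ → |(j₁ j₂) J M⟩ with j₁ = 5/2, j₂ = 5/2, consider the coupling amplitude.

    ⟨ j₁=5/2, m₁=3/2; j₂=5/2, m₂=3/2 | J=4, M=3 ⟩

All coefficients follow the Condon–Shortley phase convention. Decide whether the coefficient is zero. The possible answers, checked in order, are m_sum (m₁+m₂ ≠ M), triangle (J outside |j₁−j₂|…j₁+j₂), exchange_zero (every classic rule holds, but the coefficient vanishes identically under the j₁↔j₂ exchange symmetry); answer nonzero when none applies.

m-sum: m₁+m₂ = 3/2+3/2 = 3, M = 3  ✓
triangle: |j₁−j₂| = 0 ≤ J = 4 ≤ j₁+j₂ = 5  ✓
exchange: j₁=j₂ and m₁=m₂, and (−1)^(j₁+j₂−J) = (−1)^1 = −1 forces ⟨j₁m₁;j₂m₂|JM⟩ = −⟨j₂m₂;j₁m₁|JM⟩ = −⟨j₁m₁;j₂m₂|JM⟩ ⇒ the coefficient vanishes identically
Racah sum check: Σ_k collapses to 0 ⇒ CG = 0

exchange_zero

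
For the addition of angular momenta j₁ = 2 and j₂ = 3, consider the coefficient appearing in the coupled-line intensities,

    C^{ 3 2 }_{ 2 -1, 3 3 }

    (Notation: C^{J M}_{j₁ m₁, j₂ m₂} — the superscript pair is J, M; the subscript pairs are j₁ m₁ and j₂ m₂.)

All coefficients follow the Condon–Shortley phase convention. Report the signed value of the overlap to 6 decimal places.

√[7·2!2!4!/9! · 1!3!6!0!5!1!] = √(960)
  +(−1)^2/∏(2,0,1,4,1,0)! = 1/48  (running 1/48)
⟨..|..⟩ = √(960)·(1/48) = +0.645497

+0.645497  (= +√(5/12))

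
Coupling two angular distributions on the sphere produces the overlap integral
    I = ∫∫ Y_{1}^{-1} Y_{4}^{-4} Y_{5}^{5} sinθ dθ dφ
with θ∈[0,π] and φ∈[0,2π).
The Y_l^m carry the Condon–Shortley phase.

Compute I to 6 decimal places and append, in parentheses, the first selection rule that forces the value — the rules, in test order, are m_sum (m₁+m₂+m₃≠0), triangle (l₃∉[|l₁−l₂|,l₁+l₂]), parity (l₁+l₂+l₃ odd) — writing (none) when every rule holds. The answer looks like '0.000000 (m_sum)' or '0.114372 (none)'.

Checks pass: Σm=0; 10 even; l₃=5∈[3,5].
(2·1+1)(2·4+1)(2·5+1) = 297
Δ: 0! 2! 8! / 11! → 1/495
sum: t=0:+1/576 = 1/576
3j²(1 4 5; 0 0 0) = Δ·Π!·Σ² = 5/99  (sign -1)
sum: t=0:+1/80640 = 1/80640
3j²(1 4 5; -1 -4 5) = Δ·Π!·Σ² = 1/11  (sign +1)
combine: 4πI² = 297·5/99·1/11 = 15/11
take √, sign -1: I = -0.32941575
No selection rule forces the value: the integral is nonzero (none).

-0.329416 (none)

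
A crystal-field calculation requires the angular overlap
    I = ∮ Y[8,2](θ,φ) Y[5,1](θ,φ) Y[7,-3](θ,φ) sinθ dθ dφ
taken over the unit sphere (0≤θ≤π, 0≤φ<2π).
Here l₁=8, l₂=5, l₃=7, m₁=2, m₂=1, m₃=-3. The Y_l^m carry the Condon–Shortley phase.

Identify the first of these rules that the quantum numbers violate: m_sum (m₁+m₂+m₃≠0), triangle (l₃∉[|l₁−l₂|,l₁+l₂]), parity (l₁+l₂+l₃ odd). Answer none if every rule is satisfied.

none

azimuthal sum: 2 + 1 − 3 = 0  ✓
3 ≤ 7 ≤ 13 (triangle on l)  ✓
L = 8 + 5 + 7 = 20 (even)  ✓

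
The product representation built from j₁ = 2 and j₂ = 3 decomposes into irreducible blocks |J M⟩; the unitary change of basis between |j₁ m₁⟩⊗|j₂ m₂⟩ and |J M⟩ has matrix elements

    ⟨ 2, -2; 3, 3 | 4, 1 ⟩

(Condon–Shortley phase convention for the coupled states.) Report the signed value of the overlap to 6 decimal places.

j₁+j₂−J=1  J+j₁−j₂=3  J−j₁+j₂=5  j₁+j₂+J+1=10
(j₁±m₁, j₂±m₂, J±M) = (0,4,6,0,5,3)
P² = 155520/7
sum k=1..1:
  [1] −1/720 = -1/720
S = -1/720
C² = P²·S² = 3/70 ; C = -0.207020

−√(3/70) ≈ -0.207020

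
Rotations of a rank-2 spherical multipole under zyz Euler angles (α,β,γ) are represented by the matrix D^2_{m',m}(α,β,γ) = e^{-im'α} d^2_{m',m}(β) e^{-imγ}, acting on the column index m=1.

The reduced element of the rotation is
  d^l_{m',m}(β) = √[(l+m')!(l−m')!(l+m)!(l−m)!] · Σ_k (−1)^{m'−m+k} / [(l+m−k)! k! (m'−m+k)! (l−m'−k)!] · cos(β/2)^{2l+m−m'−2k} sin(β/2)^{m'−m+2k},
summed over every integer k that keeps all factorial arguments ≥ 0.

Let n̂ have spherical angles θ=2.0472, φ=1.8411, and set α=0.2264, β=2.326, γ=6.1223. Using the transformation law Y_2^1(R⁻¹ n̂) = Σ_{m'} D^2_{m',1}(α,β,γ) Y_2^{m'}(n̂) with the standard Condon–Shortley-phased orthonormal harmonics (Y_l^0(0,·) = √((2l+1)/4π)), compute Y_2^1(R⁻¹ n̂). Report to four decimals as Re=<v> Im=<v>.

Need the full column D^2_{m',1} for m'=−2..2 at α=0.2264, β=2.3260, γ=6.1223.
cos(β/2)=0.396587, sin(β/2)=0.917997
d^2_{-2,1}: single k=3 term ⇒ +0.613610;  D = +0.501646+0.353368i
d^2_{-1,1}: k∈[2..3] ⇒ +0.397632 -0.710174 = -0.312542;  D = -0.289395-0.118040i
d^2_{0,1}: k∈[1..2] ⇒ +0.140260 -0.751516 = -0.611256;  D = -0.603362-0.097918i
d^2_{1,1}: k∈[0..1] ⇒ +0.024737 -0.397632 = -0.372895;  D = -0.372095+0.024413i
d^2_{2,1}: single k=0 term ⇒ -0.114522;  D = -0.109677+0.032958i
Y_2^{m'}(θ=2.0472,φ=1.8411) and Σ D·Y over m':
  (+0.5016+0.3534i)·(-0.2615+0.1570i)  (-0.2894-0.1180i)·(+0.0841+0.3034i)  (-0.6034-0.0979i)·(-0.1164+0.0000i)  (-0.3721+0.0244i)·(-0.0841+0.3034i)  (-0.1097+0.0330i)·(-0.2615-0.1570i)
Y_2^1(R⁻¹ n̂) = -0.047221-0.206340i

Re=-0.0472 Im=-0.2063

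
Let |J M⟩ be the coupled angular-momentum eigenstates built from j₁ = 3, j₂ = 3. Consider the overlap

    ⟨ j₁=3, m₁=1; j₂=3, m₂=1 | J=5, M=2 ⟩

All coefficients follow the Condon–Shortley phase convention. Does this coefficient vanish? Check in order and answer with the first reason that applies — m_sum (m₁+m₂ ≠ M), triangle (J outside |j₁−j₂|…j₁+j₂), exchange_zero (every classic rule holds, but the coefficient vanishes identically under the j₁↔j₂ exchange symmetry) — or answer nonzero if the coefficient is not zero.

m-sum: m₁+m₂ = 1+1 = 2, M = 2  ✓
triangle: |j₁−j₂| = 0 ≤ J = 5 ≤ j₁+j₂ = 6  ✓
exchange: j₁=j₂ and m₁=m₂, and (−1)^(j₁+j₂−J) = (−1)^1 = −1 forces ⟨j₁m₁;j₂m₂|JM⟩ = −⟨j₂m₂;j₁m₁|JM⟩ = −⟨j₁m₁;j₂m₂|JM⟩ ⇒ the coefficient vanishes identically
Racah sum check: Σ_k collapses to 0 ⇒ CG = 0

exchange_zero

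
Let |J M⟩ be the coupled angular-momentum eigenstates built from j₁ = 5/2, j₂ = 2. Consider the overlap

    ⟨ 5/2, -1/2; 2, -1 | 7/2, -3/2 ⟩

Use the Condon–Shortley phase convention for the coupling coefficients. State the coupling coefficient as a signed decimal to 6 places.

+0.308607

j₁+j₂−J=1  J+j₁−j₂=4  J−j₁+j₂=3  j₁+j₂+J+1=9
(j₁±m₁, j₂±m₂, J±M) = (2,3,1,3,2,5)
P² = 384/7
sum k=0..1:
  [0] +1/12 = 1/12
  [1] −1/24 = -1/24
S = 1/24
C² = P²·S² = 2/21 ; C = +0.308607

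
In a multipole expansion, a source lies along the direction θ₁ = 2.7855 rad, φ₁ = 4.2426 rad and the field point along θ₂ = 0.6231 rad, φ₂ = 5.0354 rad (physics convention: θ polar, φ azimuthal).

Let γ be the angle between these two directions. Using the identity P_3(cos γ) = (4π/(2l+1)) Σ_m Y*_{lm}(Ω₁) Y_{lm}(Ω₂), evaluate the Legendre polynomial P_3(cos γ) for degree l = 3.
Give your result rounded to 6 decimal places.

Addition theorem: P_3(cos γ) = (4π/7) Σ_m Y*_{lm}(Ω₁) Y_{lm}(Ω₂), m = −3…3:
  m=-3: (+0.017447+0.002841i) × (-0.068347-0.046936i) = -0.001059-0.001013i  (running Σ = -0.001059-0.001013i)
  m=-2: (+0.068698-0.093981i) × (-0.225668+0.170142i) = +0.000487+0.032897i  (running Σ = -0.000572+0.031884i)
  m=-1: (-0.173021-0.340793i) × (+0.137526+0.410852i) = +0.116221-0.117954i  (running Σ = +0.115649-0.086070i)
  m=0: (-0.486992-0.000000i) × (+0.090100+0.000000i) = -0.043878-0.000000i  (running Σ = +0.071770-0.086070i)
  m=1: (+0.173021-0.340793i) × (-0.137526+0.410852i) = +0.116221+0.117954i  (running Σ = +0.187991+0.031884i)
  m=2: (+0.068698+0.093981i) × (-0.225668-0.170142i) = +0.000487-0.032897i  (running Σ = +0.188478-0.001013i)
  m=3: (-0.017447+0.002841i) × (+0.068347-0.046936i) = -0.001059+0.001013i  (running Σ = +0.187419+0.000000i)
Σ over m = +0.187419+0.000000i; ×(4π/7) → +0.336454+0.000000i. Real part: 0.336454

0.336454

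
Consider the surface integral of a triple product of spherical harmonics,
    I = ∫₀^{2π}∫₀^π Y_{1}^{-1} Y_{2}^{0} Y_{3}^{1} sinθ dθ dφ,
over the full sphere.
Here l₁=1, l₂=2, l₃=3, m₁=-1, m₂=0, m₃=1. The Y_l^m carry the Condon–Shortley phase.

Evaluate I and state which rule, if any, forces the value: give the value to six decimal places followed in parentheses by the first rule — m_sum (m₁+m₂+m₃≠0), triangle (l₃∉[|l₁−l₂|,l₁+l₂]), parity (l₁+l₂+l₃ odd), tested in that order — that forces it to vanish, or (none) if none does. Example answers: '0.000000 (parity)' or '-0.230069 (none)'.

-0.202301 (none)

m-sum 0 ✓  L=6 even ✓  1≤3≤3 ✓
Π(2lᵢ+1) = 3×5×7 = 105
triangle coeff Δ(1,2,3) = 1/105
Σ_t [0,0]: t=0:+1/4 = 1/4
(3j)²=3/35 [(1 2 3; 0 0 0)], sign=-1
Σ_t [0,0]: t=0:+1/8 = 1/8
(3j)²=2/35 [(1 2 3; -1 0 1)], sign=+1
⇒ 4πI² = 18/35
I = (-1)√(18/35/(4π)) = -0.20230066
No selection rule forces the value: the integral is nonzero (none).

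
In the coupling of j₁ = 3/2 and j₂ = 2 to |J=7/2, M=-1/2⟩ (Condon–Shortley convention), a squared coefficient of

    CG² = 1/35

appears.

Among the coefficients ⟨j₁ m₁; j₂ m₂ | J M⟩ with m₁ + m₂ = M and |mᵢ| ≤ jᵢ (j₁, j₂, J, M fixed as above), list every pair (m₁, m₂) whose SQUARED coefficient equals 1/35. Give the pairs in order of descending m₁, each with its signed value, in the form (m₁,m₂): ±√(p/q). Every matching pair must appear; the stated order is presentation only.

(3/2,-2): +√(1/35)

Admissible pairs with m₁+m₂ = M = -1/2: (-3/2,1), (-1/2,0), (1/2,-1), (3/2,-2)
  (m₁,m₂)=(3/2,-2): CG² = 1/35, CG = +√(1/35)   ← matches the target
  (m₁,m₂)=(1/2,-1): CG² = 12/35, CG = +√(12/35)
  (m₁,m₂)=(-1/2,0): CG² = 18/35, CG = +√(18/35)
  (m₁,m₂)=(-3/2,1): CG² = 4/35, CG = +√(4/35)
Pairs with CG² = 1/35: (3/2,-2): +√(1/35)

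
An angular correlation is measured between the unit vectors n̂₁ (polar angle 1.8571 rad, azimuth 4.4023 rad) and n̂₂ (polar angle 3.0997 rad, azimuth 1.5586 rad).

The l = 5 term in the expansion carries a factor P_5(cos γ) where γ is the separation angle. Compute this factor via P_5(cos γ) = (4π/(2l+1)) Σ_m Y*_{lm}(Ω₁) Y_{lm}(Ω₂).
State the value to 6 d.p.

Summing Y*_{l m}(θ₁,φ₁)·Y_{l m}(θ₂,φ₂) over m ∈ [−5, 5]; prefactor 4π/(2·5+1) = 1.142397:
  m=-5: Y*=-0.376974-0.007673i  Y=+0.000000-0.000000i  product -0.000000+0.000000i
  m=-4: Y*=-0.113890+0.332026i  Y=-0.000005-0.000000i  product +0.000001-0.000001i
  m=-3: Y*=-0.069102-0.051506i  Y=-0.000007+0.000203i  product +0.000011-0.000014i
  m=-2: Y*=-0.272666+0.194732i  Y=+0.005923+0.000144i  product -0.001643+0.001114i
  m=-1: Y*=-0.001595-0.004978i  Y=+0.001301-0.106642i  product -0.000533+0.000164i
  m=+0: Y*=-0.324264-0.000000i  Y=-0.923327+0.000000i  product +0.299401+0.000000i
  m=+1: Y*=+0.001595-0.004978i  Y=-0.001301-0.106642i  product -0.000533-0.000164i
  m=+2: Y*=-0.272666-0.194732i  Y=+0.005923-0.000144i  product -0.001643-0.001114i
  m=+3: Y*=+0.069102-0.051506i  Y=+0.000007+0.000203i  product +0.000011+0.000014i
  m=+4: Y*=-0.113890-0.332026i  Y=-0.000005+0.000000i  product +0.000001+0.000001i
  m=+5: Y*=+0.376974-0.007673i  Y=-0.000000-0.000000i  product -0.000000-0.000000i
Σ over m = +0.295073-0.000000i; ×(4π/11) → +0.337090-0.000000i. Real part: 0.337090

0.337090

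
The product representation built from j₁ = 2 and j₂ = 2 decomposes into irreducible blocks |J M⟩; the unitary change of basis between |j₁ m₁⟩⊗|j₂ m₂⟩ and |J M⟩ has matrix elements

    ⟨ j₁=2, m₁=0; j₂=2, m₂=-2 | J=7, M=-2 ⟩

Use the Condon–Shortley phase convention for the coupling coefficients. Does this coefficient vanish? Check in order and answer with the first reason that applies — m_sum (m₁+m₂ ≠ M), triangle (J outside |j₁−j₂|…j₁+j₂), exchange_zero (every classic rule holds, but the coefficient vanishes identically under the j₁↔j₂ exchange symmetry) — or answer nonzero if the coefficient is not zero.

m-sum: m₁+m₂ = 0+(-2) = -2, M = -2  ✓
triangle: need |j₁−j₂| ≤ J ≤ j₁+j₂, i.e. J ∈ [0, 4]; J = 7 is outside ✗ ⇒ coefficient is 0

triangle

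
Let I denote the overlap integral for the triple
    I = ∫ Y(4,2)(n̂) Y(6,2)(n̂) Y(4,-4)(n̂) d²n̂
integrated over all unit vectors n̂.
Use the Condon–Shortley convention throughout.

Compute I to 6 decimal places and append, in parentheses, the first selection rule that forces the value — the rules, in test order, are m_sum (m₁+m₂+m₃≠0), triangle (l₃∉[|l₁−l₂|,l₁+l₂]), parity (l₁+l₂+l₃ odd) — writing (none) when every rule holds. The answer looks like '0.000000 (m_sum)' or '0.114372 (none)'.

Checks pass: Σm=0; 14 even; l₃=4∈[2,10].
(2·4+1)(2·6+1)(2·4+1) = 1053
Δ: 6! 2! 6! / 15! → 1/1261260
sum: t=2:+1/4608 t=3:−1/1296 t=4:+1/4608 = -7/20736
3j²(4 6 4; 0 0 0) = Δ·Π!·Σ² = 20/1287  (sign -1)
sum: t=2:+1/69120 = 1/69120
3j²(4 6 4; 2 2 -4) = Δ·Π!·Σ² = 4/429  (sign +1)
combine: 4πI² = 1053·20/1287·4/429 = 240/1573
take √, sign -1: I = -0.11018851
No selection rule forces the value: the integral is nonzero (none).

-0.110189 (none)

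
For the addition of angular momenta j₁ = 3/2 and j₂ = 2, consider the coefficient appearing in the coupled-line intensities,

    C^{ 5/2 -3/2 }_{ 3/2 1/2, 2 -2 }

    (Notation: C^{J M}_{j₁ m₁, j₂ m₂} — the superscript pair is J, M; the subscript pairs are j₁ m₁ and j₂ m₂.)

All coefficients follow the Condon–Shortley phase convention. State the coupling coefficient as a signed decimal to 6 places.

+0.676123

triangle: 1!*2!*3!/7! = 12/5040
(j±m)!: 2!*1!*0!*4!*1!*4! = 1152
prefactor² = (2J+1)*Δ*N² = 576/35
  k=0: +1/(0!*1!*1!*0!*1!*3!) = 1/6
Σ = 1/6  ⇒  CG² = 576/35*(1/6)² = 16/35
CG = +√(16/35) = +0.676123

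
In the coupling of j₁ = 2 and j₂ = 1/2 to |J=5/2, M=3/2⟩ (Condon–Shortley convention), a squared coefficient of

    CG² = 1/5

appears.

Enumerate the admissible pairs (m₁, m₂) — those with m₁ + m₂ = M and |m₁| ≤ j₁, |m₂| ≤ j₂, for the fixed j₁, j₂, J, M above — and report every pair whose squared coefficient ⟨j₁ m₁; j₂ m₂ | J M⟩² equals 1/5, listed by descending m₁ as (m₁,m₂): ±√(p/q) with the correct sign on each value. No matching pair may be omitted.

(2,-1/2): +√(1/5)

Admissible pairs with m₁+m₂ = M = 3/2: (1,1/2), (2,-1/2)
  (m₁,m₂)=(2,-1/2): CG² = 1/5, CG = +√(1/5)   ← matches the target
  (m₁,m₂)=(1,1/2): CG² = 4/5, CG = +√(4/5)
Pairs with CG² = 1/5: (2,-1/2): +√(1/5)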